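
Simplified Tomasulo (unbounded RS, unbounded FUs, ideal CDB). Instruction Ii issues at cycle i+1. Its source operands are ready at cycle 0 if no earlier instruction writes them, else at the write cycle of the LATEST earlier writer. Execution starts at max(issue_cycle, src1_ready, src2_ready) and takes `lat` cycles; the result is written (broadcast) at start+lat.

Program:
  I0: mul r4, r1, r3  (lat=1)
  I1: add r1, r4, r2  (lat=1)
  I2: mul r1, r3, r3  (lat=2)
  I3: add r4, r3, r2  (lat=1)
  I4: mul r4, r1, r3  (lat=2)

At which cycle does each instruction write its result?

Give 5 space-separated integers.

I0 mul r4: issue@1 deps=(None,None) exec_start@1 write@2
I1 add r1: issue@2 deps=(0,None) exec_start@2 write@3
I2 mul r1: issue@3 deps=(None,None) exec_start@3 write@5
I3 add r4: issue@4 deps=(None,None) exec_start@4 write@5
I4 mul r4: issue@5 deps=(2,None) exec_start@5 write@7

Answer: 2 3 5 5 7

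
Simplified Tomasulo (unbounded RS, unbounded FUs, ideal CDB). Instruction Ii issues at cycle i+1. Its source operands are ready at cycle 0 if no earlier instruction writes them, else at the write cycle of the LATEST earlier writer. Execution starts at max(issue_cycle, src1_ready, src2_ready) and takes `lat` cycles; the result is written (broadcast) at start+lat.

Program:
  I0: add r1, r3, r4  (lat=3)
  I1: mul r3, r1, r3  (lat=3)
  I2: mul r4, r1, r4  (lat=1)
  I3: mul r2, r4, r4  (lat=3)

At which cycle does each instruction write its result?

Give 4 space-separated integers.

Answer: 4 7 5 8

Derivation:
I0 add r1: issue@1 deps=(None,None) exec_start@1 write@4
I1 mul r3: issue@2 deps=(0,None) exec_start@4 write@7
I2 mul r4: issue@3 deps=(0,None) exec_start@4 write@5
I3 mul r2: issue@4 deps=(2,2) exec_start@5 write@8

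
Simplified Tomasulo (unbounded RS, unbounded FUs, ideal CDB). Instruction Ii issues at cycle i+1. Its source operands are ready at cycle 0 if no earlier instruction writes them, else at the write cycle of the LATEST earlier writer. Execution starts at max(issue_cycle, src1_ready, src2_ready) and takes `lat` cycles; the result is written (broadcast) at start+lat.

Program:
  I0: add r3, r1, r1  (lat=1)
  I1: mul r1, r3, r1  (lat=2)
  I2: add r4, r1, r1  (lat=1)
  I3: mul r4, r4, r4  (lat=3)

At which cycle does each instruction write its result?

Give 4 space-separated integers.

Answer: 2 4 5 8

Derivation:
I0 add r3: issue@1 deps=(None,None) exec_start@1 write@2
I1 mul r1: issue@2 deps=(0,None) exec_start@2 write@4
I2 add r4: issue@3 deps=(1,1) exec_start@4 write@5
I3 mul r4: issue@4 deps=(2,2) exec_start@5 write@8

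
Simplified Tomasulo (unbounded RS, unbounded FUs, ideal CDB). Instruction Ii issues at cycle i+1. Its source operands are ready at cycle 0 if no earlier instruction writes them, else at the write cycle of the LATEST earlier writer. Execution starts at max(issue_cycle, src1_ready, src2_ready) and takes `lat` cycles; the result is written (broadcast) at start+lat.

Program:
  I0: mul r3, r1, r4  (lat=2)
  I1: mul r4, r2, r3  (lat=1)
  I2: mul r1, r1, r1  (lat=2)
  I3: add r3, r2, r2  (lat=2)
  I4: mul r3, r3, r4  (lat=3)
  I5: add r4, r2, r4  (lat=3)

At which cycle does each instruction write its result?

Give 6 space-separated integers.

Answer: 3 4 5 6 9 9

Derivation:
I0 mul r3: issue@1 deps=(None,None) exec_start@1 write@3
I1 mul r4: issue@2 deps=(None,0) exec_start@3 write@4
I2 mul r1: issue@3 deps=(None,None) exec_start@3 write@5
I3 add r3: issue@4 deps=(None,None) exec_start@4 write@6
I4 mul r3: issue@5 deps=(3,1) exec_start@6 write@9
I5 add r4: issue@6 deps=(None,1) exec_start@6 write@9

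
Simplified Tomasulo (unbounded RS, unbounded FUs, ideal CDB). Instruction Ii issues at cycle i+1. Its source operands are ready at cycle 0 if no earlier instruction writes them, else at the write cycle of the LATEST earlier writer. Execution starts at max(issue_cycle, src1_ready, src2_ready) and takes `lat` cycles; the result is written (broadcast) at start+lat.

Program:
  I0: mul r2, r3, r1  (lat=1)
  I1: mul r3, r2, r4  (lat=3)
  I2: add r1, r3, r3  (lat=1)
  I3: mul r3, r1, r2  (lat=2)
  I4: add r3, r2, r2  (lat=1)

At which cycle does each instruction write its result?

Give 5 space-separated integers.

Answer: 2 5 6 8 6

Derivation:
I0 mul r2: issue@1 deps=(None,None) exec_start@1 write@2
I1 mul r3: issue@2 deps=(0,None) exec_start@2 write@5
I2 add r1: issue@3 deps=(1,1) exec_start@5 write@6
I3 mul r3: issue@4 deps=(2,0) exec_start@6 write@8
I4 add r3: issue@5 deps=(0,0) exec_start@5 write@6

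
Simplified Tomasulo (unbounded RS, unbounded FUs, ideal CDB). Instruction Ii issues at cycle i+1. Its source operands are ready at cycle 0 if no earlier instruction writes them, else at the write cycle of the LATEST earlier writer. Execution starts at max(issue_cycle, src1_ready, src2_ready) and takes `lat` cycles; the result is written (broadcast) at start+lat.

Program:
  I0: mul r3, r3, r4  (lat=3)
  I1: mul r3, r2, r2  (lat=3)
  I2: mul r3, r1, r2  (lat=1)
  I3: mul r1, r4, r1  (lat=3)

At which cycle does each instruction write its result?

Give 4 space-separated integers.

I0 mul r3: issue@1 deps=(None,None) exec_start@1 write@4
I1 mul r3: issue@2 deps=(None,None) exec_start@2 write@5
I2 mul r3: issue@3 deps=(None,None) exec_start@3 write@4
I3 mul r1: issue@4 deps=(None,None) exec_start@4 write@7

Answer: 4 5 4 7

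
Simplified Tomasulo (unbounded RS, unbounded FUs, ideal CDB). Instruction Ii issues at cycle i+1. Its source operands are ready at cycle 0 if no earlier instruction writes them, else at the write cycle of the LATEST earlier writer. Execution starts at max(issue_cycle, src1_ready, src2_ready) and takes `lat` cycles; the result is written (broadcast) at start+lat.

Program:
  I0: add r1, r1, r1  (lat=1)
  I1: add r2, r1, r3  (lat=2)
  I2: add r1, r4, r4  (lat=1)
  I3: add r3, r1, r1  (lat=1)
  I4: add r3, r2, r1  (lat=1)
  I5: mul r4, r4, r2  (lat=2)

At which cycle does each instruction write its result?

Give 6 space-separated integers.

I0 add r1: issue@1 deps=(None,None) exec_start@1 write@2
I1 add r2: issue@2 deps=(0,None) exec_start@2 write@4
I2 add r1: issue@3 deps=(None,None) exec_start@3 write@4
I3 add r3: issue@4 deps=(2,2) exec_start@4 write@5
I4 add r3: issue@5 deps=(1,2) exec_start@5 write@6
I5 mul r4: issue@6 deps=(None,1) exec_start@6 write@8

Answer: 2 4 4 5 6 8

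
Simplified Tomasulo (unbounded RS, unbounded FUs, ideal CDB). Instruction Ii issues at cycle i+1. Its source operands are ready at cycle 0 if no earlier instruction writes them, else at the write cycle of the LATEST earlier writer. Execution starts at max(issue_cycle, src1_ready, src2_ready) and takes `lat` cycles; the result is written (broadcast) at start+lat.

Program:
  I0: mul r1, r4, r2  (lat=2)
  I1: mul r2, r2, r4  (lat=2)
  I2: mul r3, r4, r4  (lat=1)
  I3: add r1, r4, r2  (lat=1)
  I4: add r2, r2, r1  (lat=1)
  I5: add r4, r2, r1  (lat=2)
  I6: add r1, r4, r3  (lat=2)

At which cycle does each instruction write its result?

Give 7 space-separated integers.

I0 mul r1: issue@1 deps=(None,None) exec_start@1 write@3
I1 mul r2: issue@2 deps=(None,None) exec_start@2 write@4
I2 mul r3: issue@3 deps=(None,None) exec_start@3 write@4
I3 add r1: issue@4 deps=(None,1) exec_start@4 write@5
I4 add r2: issue@5 deps=(1,3) exec_start@5 write@6
I5 add r4: issue@6 deps=(4,3) exec_start@6 write@8
I6 add r1: issue@7 deps=(5,2) exec_start@8 write@10

Answer: 3 4 4 5 6 8 10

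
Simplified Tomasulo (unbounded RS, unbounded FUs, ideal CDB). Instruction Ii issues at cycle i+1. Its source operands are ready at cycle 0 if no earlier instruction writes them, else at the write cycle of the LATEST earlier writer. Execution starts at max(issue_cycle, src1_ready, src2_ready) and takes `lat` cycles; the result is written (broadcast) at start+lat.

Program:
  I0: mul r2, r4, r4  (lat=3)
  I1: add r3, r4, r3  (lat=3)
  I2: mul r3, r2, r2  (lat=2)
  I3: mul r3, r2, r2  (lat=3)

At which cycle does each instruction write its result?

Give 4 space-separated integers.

Answer: 4 5 6 7

Derivation:
I0 mul r2: issue@1 deps=(None,None) exec_start@1 write@4
I1 add r3: issue@2 deps=(None,None) exec_start@2 write@5
I2 mul r3: issue@3 deps=(0,0) exec_start@4 write@6
I3 mul r3: issue@4 deps=(0,0) exec_start@4 write@7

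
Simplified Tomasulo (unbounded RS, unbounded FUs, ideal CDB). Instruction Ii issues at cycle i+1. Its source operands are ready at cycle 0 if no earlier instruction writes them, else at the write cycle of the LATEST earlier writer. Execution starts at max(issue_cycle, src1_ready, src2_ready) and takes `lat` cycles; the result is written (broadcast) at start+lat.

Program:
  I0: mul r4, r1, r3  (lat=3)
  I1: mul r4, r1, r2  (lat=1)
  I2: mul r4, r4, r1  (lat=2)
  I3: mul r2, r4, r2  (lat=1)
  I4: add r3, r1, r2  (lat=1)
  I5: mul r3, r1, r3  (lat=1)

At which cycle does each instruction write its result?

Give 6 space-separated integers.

I0 mul r4: issue@1 deps=(None,None) exec_start@1 write@4
I1 mul r4: issue@2 deps=(None,None) exec_start@2 write@3
I2 mul r4: issue@3 deps=(1,None) exec_start@3 write@5
I3 mul r2: issue@4 deps=(2,None) exec_start@5 write@6
I4 add r3: issue@5 deps=(None,3) exec_start@6 write@7
I5 mul r3: issue@6 deps=(None,4) exec_start@7 write@8

Answer: 4 3 5 6 7 8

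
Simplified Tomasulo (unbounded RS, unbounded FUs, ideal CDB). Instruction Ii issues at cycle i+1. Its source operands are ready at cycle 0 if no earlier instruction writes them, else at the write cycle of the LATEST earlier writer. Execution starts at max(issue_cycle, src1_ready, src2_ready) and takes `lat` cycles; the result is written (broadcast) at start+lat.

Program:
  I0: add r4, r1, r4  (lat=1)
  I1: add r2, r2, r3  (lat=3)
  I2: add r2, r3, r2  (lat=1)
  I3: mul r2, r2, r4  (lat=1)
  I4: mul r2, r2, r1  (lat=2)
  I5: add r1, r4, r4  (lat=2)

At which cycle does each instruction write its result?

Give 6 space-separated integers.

I0 add r4: issue@1 deps=(None,None) exec_start@1 write@2
I1 add r2: issue@2 deps=(None,None) exec_start@2 write@5
I2 add r2: issue@3 deps=(None,1) exec_start@5 write@6
I3 mul r2: issue@4 deps=(2,0) exec_start@6 write@7
I4 mul r2: issue@5 deps=(3,None) exec_start@7 write@9
I5 add r1: issue@6 deps=(0,0) exec_start@6 write@8

Answer: 2 5 6 7 9 8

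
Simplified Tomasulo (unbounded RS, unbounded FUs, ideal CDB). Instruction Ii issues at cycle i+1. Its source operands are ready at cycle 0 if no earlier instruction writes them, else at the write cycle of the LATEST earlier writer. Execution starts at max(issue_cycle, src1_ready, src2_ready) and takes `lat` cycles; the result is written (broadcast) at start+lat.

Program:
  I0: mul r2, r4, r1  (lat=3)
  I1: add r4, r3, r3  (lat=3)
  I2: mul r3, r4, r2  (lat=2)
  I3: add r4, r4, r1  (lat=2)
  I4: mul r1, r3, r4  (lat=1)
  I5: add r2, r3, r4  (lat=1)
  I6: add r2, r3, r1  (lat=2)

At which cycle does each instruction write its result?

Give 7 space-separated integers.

Answer: 4 5 7 7 8 8 10

Derivation:
I0 mul r2: issue@1 deps=(None,None) exec_start@1 write@4
I1 add r4: issue@2 deps=(None,None) exec_start@2 write@5
I2 mul r3: issue@3 deps=(1,0) exec_start@5 write@7
I3 add r4: issue@4 deps=(1,None) exec_start@5 write@7
I4 mul r1: issue@5 deps=(2,3) exec_start@7 write@8
I5 add r2: issue@6 deps=(2,3) exec_start@7 write@8
I6 add r2: issue@7 deps=(2,4) exec_start@8 write@10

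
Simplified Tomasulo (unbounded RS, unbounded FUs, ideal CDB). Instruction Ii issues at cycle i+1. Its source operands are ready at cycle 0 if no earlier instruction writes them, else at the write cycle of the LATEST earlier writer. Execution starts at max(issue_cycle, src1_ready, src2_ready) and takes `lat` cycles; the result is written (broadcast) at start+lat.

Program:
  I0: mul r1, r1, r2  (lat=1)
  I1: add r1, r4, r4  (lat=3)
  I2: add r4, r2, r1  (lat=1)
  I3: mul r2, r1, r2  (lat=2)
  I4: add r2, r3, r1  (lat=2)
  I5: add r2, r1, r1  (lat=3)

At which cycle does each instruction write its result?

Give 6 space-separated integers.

I0 mul r1: issue@1 deps=(None,None) exec_start@1 write@2
I1 add r1: issue@2 deps=(None,None) exec_start@2 write@5
I2 add r4: issue@3 deps=(None,1) exec_start@5 write@6
I3 mul r2: issue@4 deps=(1,None) exec_start@5 write@7
I4 add r2: issue@5 deps=(None,1) exec_start@5 write@7
I5 add r2: issue@6 deps=(1,1) exec_start@6 write@9

Answer: 2 5 6 7 7 9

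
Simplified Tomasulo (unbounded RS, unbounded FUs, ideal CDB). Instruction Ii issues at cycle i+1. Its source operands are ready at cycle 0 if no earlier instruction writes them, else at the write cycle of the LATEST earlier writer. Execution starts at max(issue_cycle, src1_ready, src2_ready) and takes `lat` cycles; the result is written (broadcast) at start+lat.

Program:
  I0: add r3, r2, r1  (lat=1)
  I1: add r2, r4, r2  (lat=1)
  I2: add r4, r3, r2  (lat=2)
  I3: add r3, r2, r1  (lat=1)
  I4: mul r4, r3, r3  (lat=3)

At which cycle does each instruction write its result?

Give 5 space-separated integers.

I0 add r3: issue@1 deps=(None,None) exec_start@1 write@2
I1 add r2: issue@2 deps=(None,None) exec_start@2 write@3
I2 add r4: issue@3 deps=(0,1) exec_start@3 write@5
I3 add r3: issue@4 deps=(1,None) exec_start@4 write@5
I4 mul r4: issue@5 deps=(3,3) exec_start@5 write@8

Answer: 2 3 5 5 8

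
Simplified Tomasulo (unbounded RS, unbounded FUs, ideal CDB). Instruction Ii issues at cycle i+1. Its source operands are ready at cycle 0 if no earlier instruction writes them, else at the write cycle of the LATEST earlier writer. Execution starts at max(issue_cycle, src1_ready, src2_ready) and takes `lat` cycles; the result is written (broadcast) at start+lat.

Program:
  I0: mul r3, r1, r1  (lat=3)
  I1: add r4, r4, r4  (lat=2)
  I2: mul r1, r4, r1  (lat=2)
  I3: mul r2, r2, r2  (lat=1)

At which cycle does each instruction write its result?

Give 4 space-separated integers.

I0 mul r3: issue@1 deps=(None,None) exec_start@1 write@4
I1 add r4: issue@2 deps=(None,None) exec_start@2 write@4
I2 mul r1: issue@3 deps=(1,None) exec_start@4 write@6
I3 mul r2: issue@4 deps=(None,None) exec_start@4 write@5

Answer: 4 4 6 5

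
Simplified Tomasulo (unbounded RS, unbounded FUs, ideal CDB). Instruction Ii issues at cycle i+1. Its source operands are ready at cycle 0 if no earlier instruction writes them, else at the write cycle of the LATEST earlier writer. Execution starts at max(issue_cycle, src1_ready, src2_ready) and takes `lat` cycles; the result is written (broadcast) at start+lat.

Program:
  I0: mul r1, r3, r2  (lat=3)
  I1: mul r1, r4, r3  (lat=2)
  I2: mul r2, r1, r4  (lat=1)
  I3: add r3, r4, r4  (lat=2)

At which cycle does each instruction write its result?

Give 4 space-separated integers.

Answer: 4 4 5 6

Derivation:
I0 mul r1: issue@1 deps=(None,None) exec_start@1 write@4
I1 mul r1: issue@2 deps=(None,None) exec_start@2 write@4
I2 mul r2: issue@3 deps=(1,None) exec_start@4 write@5
I3 add r3: issue@4 deps=(None,None) exec_start@4 write@6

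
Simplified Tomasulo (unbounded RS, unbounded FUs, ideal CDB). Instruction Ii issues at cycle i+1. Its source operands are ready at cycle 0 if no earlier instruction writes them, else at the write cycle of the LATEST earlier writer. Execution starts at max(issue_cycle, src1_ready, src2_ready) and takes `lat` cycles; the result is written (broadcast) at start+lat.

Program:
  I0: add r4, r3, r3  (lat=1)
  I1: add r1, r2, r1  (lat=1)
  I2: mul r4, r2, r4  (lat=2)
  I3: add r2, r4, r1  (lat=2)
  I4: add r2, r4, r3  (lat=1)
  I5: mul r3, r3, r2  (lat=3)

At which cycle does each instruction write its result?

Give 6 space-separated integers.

Answer: 2 3 5 7 6 9

Derivation:
I0 add r4: issue@1 deps=(None,None) exec_start@1 write@2
I1 add r1: issue@2 deps=(None,None) exec_start@2 write@3
I2 mul r4: issue@3 deps=(None,0) exec_start@3 write@5
I3 add r2: issue@4 deps=(2,1) exec_start@5 write@7
I4 add r2: issue@5 deps=(2,None) exec_start@5 write@6
I5 mul r3: issue@6 deps=(None,4) exec_start@6 write@9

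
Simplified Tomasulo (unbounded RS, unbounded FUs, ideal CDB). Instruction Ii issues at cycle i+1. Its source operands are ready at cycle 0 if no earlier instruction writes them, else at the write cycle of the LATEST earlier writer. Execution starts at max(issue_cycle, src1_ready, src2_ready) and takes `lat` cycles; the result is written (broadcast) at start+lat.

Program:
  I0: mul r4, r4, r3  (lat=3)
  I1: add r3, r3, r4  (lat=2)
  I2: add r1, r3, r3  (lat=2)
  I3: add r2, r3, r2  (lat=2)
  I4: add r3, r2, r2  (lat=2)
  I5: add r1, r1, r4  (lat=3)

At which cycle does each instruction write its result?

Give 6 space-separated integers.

I0 mul r4: issue@1 deps=(None,None) exec_start@1 write@4
I1 add r3: issue@2 deps=(None,0) exec_start@4 write@6
I2 add r1: issue@3 deps=(1,1) exec_start@6 write@8
I3 add r2: issue@4 deps=(1,None) exec_start@6 write@8
I4 add r3: issue@5 deps=(3,3) exec_start@8 write@10
I5 add r1: issue@6 deps=(2,0) exec_start@8 write@11

Answer: 4 6 8 8 10 11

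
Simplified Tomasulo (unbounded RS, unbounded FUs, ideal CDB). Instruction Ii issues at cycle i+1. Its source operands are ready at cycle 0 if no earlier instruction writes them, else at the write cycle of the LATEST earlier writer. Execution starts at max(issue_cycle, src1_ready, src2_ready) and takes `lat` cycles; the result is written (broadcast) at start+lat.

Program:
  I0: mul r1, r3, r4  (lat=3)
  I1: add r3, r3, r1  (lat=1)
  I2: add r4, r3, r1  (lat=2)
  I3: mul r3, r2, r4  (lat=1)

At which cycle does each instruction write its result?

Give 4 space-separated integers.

I0 mul r1: issue@1 deps=(None,None) exec_start@1 write@4
I1 add r3: issue@2 deps=(None,0) exec_start@4 write@5
I2 add r4: issue@3 deps=(1,0) exec_start@5 write@7
I3 mul r3: issue@4 deps=(None,2) exec_start@7 write@8

Answer: 4 5 7 8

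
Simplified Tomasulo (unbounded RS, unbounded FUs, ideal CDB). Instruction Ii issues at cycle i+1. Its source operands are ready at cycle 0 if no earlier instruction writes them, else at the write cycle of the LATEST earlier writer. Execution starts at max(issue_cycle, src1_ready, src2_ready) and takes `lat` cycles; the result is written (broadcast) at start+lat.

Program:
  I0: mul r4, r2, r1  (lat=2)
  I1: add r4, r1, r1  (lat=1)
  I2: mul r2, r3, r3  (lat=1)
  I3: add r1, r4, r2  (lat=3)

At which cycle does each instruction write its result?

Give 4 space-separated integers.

I0 mul r4: issue@1 deps=(None,None) exec_start@1 write@3
I1 add r4: issue@2 deps=(None,None) exec_start@2 write@3
I2 mul r2: issue@3 deps=(None,None) exec_start@3 write@4
I3 add r1: issue@4 deps=(1,2) exec_start@4 write@7

Answer: 3 3 4 7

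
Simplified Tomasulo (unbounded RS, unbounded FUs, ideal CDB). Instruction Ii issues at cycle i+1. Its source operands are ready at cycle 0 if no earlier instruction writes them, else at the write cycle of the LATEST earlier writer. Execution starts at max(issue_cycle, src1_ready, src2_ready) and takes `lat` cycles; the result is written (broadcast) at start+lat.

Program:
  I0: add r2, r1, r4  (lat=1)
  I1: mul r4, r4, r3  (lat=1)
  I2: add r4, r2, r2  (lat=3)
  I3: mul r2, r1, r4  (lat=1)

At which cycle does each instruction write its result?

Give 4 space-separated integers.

Answer: 2 3 6 7

Derivation:
I0 add r2: issue@1 deps=(None,None) exec_start@1 write@2
I1 mul r4: issue@2 deps=(None,None) exec_start@2 write@3
I2 add r4: issue@3 deps=(0,0) exec_start@3 write@6
I3 mul r2: issue@4 deps=(None,2) exec_start@6 write@7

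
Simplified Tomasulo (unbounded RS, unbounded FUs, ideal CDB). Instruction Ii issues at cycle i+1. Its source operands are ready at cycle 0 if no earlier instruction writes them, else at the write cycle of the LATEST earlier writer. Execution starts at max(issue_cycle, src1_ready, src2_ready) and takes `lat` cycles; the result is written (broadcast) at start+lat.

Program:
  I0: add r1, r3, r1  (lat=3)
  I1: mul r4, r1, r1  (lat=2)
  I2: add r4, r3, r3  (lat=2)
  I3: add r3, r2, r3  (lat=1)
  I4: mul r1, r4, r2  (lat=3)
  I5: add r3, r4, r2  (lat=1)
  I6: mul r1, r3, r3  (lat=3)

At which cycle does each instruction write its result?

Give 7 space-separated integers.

Answer: 4 6 5 5 8 7 10

Derivation:
I0 add r1: issue@1 deps=(None,None) exec_start@1 write@4
I1 mul r4: issue@2 deps=(0,0) exec_start@4 write@6
I2 add r4: issue@3 deps=(None,None) exec_start@3 write@5
I3 add r3: issue@4 deps=(None,None) exec_start@4 write@5
I4 mul r1: issue@5 deps=(2,None) exec_start@5 write@8
I5 add r3: issue@6 deps=(2,None) exec_start@6 write@7
I6 mul r1: issue@7 deps=(5,5) exec_start@7 write@10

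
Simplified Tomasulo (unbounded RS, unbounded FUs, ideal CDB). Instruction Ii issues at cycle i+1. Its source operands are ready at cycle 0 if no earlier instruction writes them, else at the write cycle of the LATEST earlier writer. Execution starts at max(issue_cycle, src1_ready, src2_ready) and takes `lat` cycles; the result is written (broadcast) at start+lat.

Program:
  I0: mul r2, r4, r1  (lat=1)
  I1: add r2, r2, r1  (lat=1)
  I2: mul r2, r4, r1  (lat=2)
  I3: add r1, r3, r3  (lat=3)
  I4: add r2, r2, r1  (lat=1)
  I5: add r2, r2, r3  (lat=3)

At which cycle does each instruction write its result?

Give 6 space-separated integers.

I0 mul r2: issue@1 deps=(None,None) exec_start@1 write@2
I1 add r2: issue@2 deps=(0,None) exec_start@2 write@3
I2 mul r2: issue@3 deps=(None,None) exec_start@3 write@5
I3 add r1: issue@4 deps=(None,None) exec_start@4 write@7
I4 add r2: issue@5 deps=(2,3) exec_start@7 write@8
I5 add r2: issue@6 deps=(4,None) exec_start@8 write@11

Answer: 2 3 5 7 8 11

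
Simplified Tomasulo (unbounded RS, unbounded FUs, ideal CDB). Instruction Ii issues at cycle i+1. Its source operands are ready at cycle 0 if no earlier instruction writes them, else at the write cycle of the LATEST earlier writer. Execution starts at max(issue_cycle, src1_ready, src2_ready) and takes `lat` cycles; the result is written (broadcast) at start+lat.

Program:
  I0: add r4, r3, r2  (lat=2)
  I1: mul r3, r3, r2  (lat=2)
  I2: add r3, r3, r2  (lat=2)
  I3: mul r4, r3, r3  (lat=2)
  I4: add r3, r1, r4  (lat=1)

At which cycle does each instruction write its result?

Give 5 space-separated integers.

I0 add r4: issue@1 deps=(None,None) exec_start@1 write@3
I1 mul r3: issue@2 deps=(None,None) exec_start@2 write@4
I2 add r3: issue@3 deps=(1,None) exec_start@4 write@6
I3 mul r4: issue@4 deps=(2,2) exec_start@6 write@8
I4 add r3: issue@5 deps=(None,3) exec_start@8 write@9

Answer: 3 4 6 8 9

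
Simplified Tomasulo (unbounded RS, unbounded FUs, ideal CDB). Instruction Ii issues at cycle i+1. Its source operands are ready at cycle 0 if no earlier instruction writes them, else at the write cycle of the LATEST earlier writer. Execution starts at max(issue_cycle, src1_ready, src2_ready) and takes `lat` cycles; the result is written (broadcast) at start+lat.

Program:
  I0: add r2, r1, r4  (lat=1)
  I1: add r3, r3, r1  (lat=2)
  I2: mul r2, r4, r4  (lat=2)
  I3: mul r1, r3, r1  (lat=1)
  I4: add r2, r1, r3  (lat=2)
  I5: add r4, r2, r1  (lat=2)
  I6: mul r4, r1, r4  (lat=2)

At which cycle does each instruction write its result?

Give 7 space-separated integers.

I0 add r2: issue@1 deps=(None,None) exec_start@1 write@2
I1 add r3: issue@2 deps=(None,None) exec_start@2 write@4
I2 mul r2: issue@3 deps=(None,None) exec_start@3 write@5
I3 mul r1: issue@4 deps=(1,None) exec_start@4 write@5
I4 add r2: issue@5 deps=(3,1) exec_start@5 write@7
I5 add r4: issue@6 deps=(4,3) exec_start@7 write@9
I6 mul r4: issue@7 deps=(3,5) exec_start@9 write@11

Answer: 2 4 5 5 7 9 11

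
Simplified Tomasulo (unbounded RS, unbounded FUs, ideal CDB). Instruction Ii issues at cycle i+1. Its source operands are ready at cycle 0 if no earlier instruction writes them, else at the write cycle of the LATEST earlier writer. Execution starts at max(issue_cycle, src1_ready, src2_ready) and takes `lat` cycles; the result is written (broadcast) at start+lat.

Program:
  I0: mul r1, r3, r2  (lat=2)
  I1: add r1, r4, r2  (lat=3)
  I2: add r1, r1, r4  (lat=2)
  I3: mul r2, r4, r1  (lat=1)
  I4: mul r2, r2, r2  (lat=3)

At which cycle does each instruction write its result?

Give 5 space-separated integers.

Answer: 3 5 7 8 11

Derivation:
I0 mul r1: issue@1 deps=(None,None) exec_start@1 write@3
I1 add r1: issue@2 deps=(None,None) exec_start@2 write@5
I2 add r1: issue@3 deps=(1,None) exec_start@5 write@7
I3 mul r2: issue@4 deps=(None,2) exec_start@7 write@8
I4 mul r2: issue@5 deps=(3,3) exec_start@8 write@11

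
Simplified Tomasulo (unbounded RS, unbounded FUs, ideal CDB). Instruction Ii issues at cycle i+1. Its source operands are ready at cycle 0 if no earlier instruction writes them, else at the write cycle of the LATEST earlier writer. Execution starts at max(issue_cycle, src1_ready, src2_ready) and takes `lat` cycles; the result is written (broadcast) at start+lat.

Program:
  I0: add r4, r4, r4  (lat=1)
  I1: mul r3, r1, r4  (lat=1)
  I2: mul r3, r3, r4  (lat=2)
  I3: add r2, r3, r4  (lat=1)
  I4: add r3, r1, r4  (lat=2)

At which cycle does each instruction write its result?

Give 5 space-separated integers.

Answer: 2 3 5 6 7

Derivation:
I0 add r4: issue@1 deps=(None,None) exec_start@1 write@2
I1 mul r3: issue@2 deps=(None,0) exec_start@2 write@3
I2 mul r3: issue@3 deps=(1,0) exec_start@3 write@5
I3 add r2: issue@4 deps=(2,0) exec_start@5 write@6
I4 add r3: issue@5 deps=(None,0) exec_start@5 write@7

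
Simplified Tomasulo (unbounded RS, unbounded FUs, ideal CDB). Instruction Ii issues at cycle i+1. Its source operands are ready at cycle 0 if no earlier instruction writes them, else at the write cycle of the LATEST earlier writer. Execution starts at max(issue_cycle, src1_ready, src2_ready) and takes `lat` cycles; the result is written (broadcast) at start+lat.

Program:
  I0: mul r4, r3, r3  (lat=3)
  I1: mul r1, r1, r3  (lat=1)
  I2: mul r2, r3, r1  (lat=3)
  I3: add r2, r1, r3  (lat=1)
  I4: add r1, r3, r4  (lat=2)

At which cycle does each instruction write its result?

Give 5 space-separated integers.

Answer: 4 3 6 5 7

Derivation:
I0 mul r4: issue@1 deps=(None,None) exec_start@1 write@4
I1 mul r1: issue@2 deps=(None,None) exec_start@2 write@3
I2 mul r2: issue@3 deps=(None,1) exec_start@3 write@6
I3 add r2: issue@4 deps=(1,None) exec_start@4 write@5
I4 add r1: issue@5 deps=(None,0) exec_start@5 write@7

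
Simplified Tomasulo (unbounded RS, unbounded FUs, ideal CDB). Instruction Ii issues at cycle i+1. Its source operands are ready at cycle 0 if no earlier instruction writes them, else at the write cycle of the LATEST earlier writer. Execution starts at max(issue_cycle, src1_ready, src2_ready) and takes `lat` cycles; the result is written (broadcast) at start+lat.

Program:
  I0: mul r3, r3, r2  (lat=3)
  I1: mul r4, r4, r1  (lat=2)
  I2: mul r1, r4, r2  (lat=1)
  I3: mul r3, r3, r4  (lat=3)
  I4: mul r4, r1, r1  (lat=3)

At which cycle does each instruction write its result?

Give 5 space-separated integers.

Answer: 4 4 5 7 8

Derivation:
I0 mul r3: issue@1 deps=(None,None) exec_start@1 write@4
I1 mul r4: issue@2 deps=(None,None) exec_start@2 write@4
I2 mul r1: issue@3 deps=(1,None) exec_start@4 write@5
I3 mul r3: issue@4 deps=(0,1) exec_start@4 write@7
I4 mul r4: issue@5 deps=(2,2) exec_start@5 write@8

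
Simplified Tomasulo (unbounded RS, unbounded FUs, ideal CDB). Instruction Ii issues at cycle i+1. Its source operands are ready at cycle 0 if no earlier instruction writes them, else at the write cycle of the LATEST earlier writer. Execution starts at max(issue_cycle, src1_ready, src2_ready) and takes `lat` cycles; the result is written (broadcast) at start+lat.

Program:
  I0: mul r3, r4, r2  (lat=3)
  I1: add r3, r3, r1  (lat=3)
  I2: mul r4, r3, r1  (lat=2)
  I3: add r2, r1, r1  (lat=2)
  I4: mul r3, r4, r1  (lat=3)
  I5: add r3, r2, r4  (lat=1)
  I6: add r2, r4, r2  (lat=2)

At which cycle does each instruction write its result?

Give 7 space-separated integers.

Answer: 4 7 9 6 12 10 11

Derivation:
I0 mul r3: issue@1 deps=(None,None) exec_start@1 write@4
I1 add r3: issue@2 deps=(0,None) exec_start@4 write@7
I2 mul r4: issue@3 deps=(1,None) exec_start@7 write@9
I3 add r2: issue@4 deps=(None,None) exec_start@4 write@6
I4 mul r3: issue@5 deps=(2,None) exec_start@9 write@12
I5 add r3: issue@6 deps=(3,2) exec_start@9 write@10
I6 add r2: issue@7 deps=(2,3) exec_start@9 write@11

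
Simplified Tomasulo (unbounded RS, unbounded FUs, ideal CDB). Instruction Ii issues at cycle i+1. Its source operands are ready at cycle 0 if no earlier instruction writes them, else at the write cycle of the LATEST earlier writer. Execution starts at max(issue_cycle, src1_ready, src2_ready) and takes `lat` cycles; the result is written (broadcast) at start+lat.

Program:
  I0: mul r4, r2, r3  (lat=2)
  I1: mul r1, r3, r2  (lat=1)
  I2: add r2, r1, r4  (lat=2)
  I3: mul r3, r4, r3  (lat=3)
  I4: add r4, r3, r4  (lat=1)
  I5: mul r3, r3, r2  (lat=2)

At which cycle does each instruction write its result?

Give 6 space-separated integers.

Answer: 3 3 5 7 8 9

Derivation:
I0 mul r4: issue@1 deps=(None,None) exec_start@1 write@3
I1 mul r1: issue@2 deps=(None,None) exec_start@2 write@3
I2 add r2: issue@3 deps=(1,0) exec_start@3 write@5
I3 mul r3: issue@4 deps=(0,None) exec_start@4 write@7
I4 add r4: issue@5 deps=(3,0) exec_start@7 write@8
I5 mul r3: issue@6 deps=(3,2) exec_start@7 write@9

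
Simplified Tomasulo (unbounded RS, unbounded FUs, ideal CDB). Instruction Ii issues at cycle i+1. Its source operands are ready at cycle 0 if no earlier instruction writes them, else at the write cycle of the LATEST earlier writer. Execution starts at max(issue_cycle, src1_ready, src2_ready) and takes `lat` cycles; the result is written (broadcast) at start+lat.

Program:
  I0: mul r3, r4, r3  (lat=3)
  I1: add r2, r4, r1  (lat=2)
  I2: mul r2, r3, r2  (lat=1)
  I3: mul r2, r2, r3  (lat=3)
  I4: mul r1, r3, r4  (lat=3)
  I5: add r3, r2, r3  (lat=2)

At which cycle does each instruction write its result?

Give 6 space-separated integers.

Answer: 4 4 5 8 8 10

Derivation:
I0 mul r3: issue@1 deps=(None,None) exec_start@1 write@4
I1 add r2: issue@2 deps=(None,None) exec_start@2 write@4
I2 mul r2: issue@3 deps=(0,1) exec_start@4 write@5
I3 mul r2: issue@4 deps=(2,0) exec_start@5 write@8
I4 mul r1: issue@5 deps=(0,None) exec_start@5 write@8
I5 add r3: issue@6 deps=(3,0) exec_start@8 write@10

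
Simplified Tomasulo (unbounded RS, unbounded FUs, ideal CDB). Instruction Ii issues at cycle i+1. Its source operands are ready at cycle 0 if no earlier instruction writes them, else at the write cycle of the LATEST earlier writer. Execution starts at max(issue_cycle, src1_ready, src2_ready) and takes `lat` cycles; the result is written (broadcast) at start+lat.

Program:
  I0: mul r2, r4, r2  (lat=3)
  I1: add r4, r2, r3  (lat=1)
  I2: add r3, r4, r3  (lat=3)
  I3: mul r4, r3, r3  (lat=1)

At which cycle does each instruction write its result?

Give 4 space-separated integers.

I0 mul r2: issue@1 deps=(None,None) exec_start@1 write@4
I1 add r4: issue@2 deps=(0,None) exec_start@4 write@5
I2 add r3: issue@3 deps=(1,None) exec_start@5 write@8
I3 mul r4: issue@4 deps=(2,2) exec_start@8 write@9

Answer: 4 5 8 9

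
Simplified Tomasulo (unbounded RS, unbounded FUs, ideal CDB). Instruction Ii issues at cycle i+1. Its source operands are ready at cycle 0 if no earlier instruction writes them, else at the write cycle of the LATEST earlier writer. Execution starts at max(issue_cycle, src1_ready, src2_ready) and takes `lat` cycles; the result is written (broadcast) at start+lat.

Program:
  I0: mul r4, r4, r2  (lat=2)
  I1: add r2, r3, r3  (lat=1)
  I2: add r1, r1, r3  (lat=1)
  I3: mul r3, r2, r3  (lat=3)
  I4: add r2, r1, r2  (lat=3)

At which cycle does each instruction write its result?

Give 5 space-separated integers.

I0 mul r4: issue@1 deps=(None,None) exec_start@1 write@3
I1 add r2: issue@2 deps=(None,None) exec_start@2 write@3
I2 add r1: issue@3 deps=(None,None) exec_start@3 write@4
I3 mul r3: issue@4 deps=(1,None) exec_start@4 write@7
I4 add r2: issue@5 deps=(2,1) exec_start@5 write@8

Answer: 3 3 4 7 8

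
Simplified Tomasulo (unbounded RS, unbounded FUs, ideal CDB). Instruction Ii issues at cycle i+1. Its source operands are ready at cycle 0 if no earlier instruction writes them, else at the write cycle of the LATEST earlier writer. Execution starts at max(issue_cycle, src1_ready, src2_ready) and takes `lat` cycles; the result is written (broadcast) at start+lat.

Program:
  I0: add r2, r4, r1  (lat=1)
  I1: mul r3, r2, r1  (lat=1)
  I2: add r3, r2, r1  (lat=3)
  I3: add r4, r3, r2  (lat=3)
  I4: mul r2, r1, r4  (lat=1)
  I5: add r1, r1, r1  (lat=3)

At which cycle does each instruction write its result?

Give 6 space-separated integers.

Answer: 2 3 6 9 10 9

Derivation:
I0 add r2: issue@1 deps=(None,None) exec_start@1 write@2
I1 mul r3: issue@2 deps=(0,None) exec_start@2 write@3
I2 add r3: issue@3 deps=(0,None) exec_start@3 write@6
I3 add r4: issue@4 deps=(2,0) exec_start@6 write@9
I4 mul r2: issue@5 deps=(None,3) exec_start@9 write@10
I5 add r1: issue@6 deps=(None,None) exec_start@6 write@9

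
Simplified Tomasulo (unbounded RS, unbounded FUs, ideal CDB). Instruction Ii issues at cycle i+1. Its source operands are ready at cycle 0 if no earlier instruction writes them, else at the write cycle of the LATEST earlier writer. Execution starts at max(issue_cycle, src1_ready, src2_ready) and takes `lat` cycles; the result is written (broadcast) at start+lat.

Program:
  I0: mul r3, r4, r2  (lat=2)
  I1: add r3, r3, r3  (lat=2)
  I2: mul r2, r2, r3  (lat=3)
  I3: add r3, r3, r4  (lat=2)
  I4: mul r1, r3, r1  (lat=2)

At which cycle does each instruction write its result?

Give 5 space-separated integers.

I0 mul r3: issue@1 deps=(None,None) exec_start@1 write@3
I1 add r3: issue@2 deps=(0,0) exec_start@3 write@5
I2 mul r2: issue@3 deps=(None,1) exec_start@5 write@8
I3 add r3: issue@4 deps=(1,None) exec_start@5 write@7
I4 mul r1: issue@5 deps=(3,None) exec_start@7 write@9

Answer: 3 5 8 7 9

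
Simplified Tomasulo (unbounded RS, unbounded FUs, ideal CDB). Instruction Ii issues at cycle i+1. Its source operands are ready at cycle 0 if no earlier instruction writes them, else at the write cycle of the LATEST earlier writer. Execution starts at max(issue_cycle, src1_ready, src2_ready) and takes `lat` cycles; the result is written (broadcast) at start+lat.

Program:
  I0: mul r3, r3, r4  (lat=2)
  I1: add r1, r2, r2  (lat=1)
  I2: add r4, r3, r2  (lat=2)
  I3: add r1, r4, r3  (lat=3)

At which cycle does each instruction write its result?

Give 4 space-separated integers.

Answer: 3 3 5 8

Derivation:
I0 mul r3: issue@1 deps=(None,None) exec_start@1 write@3
I1 add r1: issue@2 deps=(None,None) exec_start@2 write@3
I2 add r4: issue@3 deps=(0,None) exec_start@3 write@5
I3 add r1: issue@4 deps=(2,0) exec_start@5 write@8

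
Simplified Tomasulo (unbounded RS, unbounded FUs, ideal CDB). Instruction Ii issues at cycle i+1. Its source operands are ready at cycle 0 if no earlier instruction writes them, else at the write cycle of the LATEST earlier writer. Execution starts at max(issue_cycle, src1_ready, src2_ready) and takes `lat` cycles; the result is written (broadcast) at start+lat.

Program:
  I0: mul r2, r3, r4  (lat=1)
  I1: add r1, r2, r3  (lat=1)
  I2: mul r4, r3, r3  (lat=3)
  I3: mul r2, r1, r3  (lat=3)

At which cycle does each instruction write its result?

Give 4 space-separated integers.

I0 mul r2: issue@1 deps=(None,None) exec_start@1 write@2
I1 add r1: issue@2 deps=(0,None) exec_start@2 write@3
I2 mul r4: issue@3 deps=(None,None) exec_start@3 write@6
I3 mul r2: issue@4 deps=(1,None) exec_start@4 write@7

Answer: 2 3 6 7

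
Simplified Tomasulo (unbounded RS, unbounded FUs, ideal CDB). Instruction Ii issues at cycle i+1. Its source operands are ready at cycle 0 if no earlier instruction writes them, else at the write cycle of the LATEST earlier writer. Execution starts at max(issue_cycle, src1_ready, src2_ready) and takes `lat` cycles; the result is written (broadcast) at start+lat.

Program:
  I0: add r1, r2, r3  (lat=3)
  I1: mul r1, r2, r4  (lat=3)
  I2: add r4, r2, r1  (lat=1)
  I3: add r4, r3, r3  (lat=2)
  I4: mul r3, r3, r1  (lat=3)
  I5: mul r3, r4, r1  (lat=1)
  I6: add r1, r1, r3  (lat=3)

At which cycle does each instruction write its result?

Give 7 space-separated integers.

I0 add r1: issue@1 deps=(None,None) exec_start@1 write@4
I1 mul r1: issue@2 deps=(None,None) exec_start@2 write@5
I2 add r4: issue@3 deps=(None,1) exec_start@5 write@6
I3 add r4: issue@4 deps=(None,None) exec_start@4 write@6
I4 mul r3: issue@5 deps=(None,1) exec_start@5 write@8
I5 mul r3: issue@6 deps=(3,1) exec_start@6 write@7
I6 add r1: issue@7 deps=(1,5) exec_start@7 write@10

Answer: 4 5 6 6 8 7 10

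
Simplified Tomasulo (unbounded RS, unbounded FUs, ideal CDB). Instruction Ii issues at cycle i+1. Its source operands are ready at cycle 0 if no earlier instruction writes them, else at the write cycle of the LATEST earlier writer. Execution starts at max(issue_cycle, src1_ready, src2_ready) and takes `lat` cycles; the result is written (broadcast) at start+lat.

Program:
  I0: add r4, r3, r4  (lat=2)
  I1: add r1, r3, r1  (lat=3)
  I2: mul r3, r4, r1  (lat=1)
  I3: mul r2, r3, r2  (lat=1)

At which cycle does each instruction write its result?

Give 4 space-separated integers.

Answer: 3 5 6 7

Derivation:
I0 add r4: issue@1 deps=(None,None) exec_start@1 write@3
I1 add r1: issue@2 deps=(None,None) exec_start@2 write@5
I2 mul r3: issue@3 deps=(0,1) exec_start@5 write@6
I3 mul r2: issue@4 deps=(2,None) exec_start@6 write@7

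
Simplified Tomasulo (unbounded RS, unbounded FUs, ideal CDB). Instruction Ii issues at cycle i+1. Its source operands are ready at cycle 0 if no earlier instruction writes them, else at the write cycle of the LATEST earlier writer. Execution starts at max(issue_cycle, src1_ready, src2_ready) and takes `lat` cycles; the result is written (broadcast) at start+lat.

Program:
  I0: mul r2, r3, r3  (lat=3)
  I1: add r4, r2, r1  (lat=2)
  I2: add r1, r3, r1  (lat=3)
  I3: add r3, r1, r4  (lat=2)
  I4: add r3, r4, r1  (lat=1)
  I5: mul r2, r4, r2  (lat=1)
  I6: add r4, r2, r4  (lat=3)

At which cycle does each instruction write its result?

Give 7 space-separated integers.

I0 mul r2: issue@1 deps=(None,None) exec_start@1 write@4
I1 add r4: issue@2 deps=(0,None) exec_start@4 write@6
I2 add r1: issue@3 deps=(None,None) exec_start@3 write@6
I3 add r3: issue@4 deps=(2,1) exec_start@6 write@8
I4 add r3: issue@5 deps=(1,2) exec_start@6 write@7
I5 mul r2: issue@6 deps=(1,0) exec_start@6 write@7
I6 add r4: issue@7 deps=(5,1) exec_start@7 write@10

Answer: 4 6 6 8 7 7 10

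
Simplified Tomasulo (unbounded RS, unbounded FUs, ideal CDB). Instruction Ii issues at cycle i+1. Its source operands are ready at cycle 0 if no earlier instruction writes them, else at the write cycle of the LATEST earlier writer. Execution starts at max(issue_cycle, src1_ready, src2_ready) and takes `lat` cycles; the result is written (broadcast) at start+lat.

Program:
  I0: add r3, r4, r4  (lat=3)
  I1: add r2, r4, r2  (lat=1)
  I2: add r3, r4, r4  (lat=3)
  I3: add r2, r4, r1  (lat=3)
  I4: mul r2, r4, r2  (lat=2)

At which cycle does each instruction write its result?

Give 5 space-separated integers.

Answer: 4 3 6 7 9

Derivation:
I0 add r3: issue@1 deps=(None,None) exec_start@1 write@4
I1 add r2: issue@2 deps=(None,None) exec_start@2 write@3
I2 add r3: issue@3 deps=(None,None) exec_start@3 write@6
I3 add r2: issue@4 deps=(None,None) exec_start@4 write@7
I4 mul r2: issue@5 deps=(None,3) exec_start@7 write@9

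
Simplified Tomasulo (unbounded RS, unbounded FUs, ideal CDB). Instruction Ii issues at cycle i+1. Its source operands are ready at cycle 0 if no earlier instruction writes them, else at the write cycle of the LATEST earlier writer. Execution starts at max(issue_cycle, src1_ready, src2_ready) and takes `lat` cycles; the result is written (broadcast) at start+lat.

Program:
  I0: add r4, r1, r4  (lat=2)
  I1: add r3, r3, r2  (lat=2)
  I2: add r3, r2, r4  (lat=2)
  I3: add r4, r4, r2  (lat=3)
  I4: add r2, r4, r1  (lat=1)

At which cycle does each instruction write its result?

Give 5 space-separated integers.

Answer: 3 4 5 7 8

Derivation:
I0 add r4: issue@1 deps=(None,None) exec_start@1 write@3
I1 add r3: issue@2 deps=(None,None) exec_start@2 write@4
I2 add r3: issue@3 deps=(None,0) exec_start@3 write@5
I3 add r4: issue@4 deps=(0,None) exec_start@4 write@7
I4 add r2: issue@5 deps=(3,None) exec_start@7 write@8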